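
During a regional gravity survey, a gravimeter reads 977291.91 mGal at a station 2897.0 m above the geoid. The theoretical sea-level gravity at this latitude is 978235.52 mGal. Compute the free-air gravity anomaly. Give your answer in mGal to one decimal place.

-49.6

Free-air correction = 0.3086 × 2897.0 = 894.01 mGal
Free-air anomaly = 977291.91 − 978235.52 + (894.01) = -49.60 mGal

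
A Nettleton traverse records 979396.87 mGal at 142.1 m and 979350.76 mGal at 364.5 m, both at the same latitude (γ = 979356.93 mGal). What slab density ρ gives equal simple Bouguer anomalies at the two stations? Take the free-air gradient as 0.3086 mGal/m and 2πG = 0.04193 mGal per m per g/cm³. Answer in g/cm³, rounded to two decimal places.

Δg_obs = 979350.76 − 979396.87 = -46.11 mGal over Δh = 364.5 − 142.1 = 222.4 m
Equal Bouguer anomalies ⇒ Δg_obs + (0.3086 − 0.04193ρ)·Δh = 0
0.3086 − 0.04193ρ = −Δg_obs/Δh = 0.20733
ρ = (0.3086 − 0.20733) / 0.04193 = 2.42 g/cm³

2.42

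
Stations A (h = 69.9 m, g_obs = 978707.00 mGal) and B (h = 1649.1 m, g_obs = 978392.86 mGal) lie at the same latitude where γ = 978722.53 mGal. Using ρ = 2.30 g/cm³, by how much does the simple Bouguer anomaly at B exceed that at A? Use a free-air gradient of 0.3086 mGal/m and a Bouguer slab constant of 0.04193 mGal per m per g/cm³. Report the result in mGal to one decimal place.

Δg_SB(A) = 978707.00 − 978722.53 + 0.3086×69.9 − 0.04193×2.30×69.9 = -0.70 mGal
Δg_SB(B) = 978392.86 − 978722.53 + 0.3086×1649.1 − 0.04193×2.30×1649.1 = 20.20 mGal
Difference = 20.20 − (-0.70) = 20.90 mGal

20.9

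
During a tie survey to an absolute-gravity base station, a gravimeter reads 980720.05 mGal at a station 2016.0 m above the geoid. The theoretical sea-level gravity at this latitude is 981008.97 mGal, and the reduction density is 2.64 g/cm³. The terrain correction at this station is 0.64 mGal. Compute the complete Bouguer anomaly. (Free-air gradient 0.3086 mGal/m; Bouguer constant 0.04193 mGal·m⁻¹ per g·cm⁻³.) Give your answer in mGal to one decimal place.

110.7

Free-air correction = 0.3086 × 2016.0 = 622.14 mGal
Free-air anomaly = 980720.05 − 981008.97 + (622.14) = 333.22 mGal
Bouguer slab correction = 0.04193 × 2.64 × 2016.0 = 223.16 mGal
Simple Bouguer anomaly = 333.22 − (223.16) = 110.06 mGal
Complete Bouguer anomaly = 110.06 + 0.64 = 110.70 mGal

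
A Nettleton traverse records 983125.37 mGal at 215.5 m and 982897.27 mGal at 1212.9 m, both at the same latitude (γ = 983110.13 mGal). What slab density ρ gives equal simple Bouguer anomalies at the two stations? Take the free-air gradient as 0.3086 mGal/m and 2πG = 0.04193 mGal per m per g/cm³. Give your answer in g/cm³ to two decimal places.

Δg_obs = 982897.27 − 983125.37 = -228.10 mGal over Δh = 1212.9 − 215.5 = 997.4 m
Equal Bouguer anomalies ⇒ Δg_obs + (0.3086 − 0.04193ρ)·Δh = 0
0.3086 − 0.04193ρ = −Δg_obs/Δh = 0.22869
ρ = (0.3086 − 0.22869) / 0.04193 = 1.91 g/cm³

1.91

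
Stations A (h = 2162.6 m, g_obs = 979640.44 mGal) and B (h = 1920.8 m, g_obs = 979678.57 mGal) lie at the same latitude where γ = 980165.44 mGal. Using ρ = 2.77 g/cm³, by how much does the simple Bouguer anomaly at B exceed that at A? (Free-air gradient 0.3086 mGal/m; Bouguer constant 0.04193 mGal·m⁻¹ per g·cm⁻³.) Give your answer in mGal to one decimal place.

Δg_SB(A) = 979640.44 − 980165.44 + 0.3086×2162.6 − 0.04193×2.77×2162.6 = -108.80 mGal
Δg_SB(B) = 979678.57 − 980165.44 + 0.3086×1920.8 − 0.04193×2.77×1920.8 = -117.20 mGal
Difference = -117.20 − (-108.80) = -8.40 mGal

-8.4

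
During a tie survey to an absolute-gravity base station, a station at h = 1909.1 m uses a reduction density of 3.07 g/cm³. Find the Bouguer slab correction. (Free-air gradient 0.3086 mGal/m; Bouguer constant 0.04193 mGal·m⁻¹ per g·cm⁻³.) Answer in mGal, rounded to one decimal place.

245.7

Bouguer slab correction = 0.04193 × 3.07 × 1909.1 = 245.7 mGal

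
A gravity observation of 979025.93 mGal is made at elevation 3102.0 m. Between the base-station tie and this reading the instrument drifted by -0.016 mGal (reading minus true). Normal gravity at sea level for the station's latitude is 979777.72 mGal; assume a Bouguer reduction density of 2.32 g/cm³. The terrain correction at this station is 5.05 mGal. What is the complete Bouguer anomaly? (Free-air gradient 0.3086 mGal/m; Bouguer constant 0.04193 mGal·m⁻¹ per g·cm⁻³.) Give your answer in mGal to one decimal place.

-91.2

Drift-corrected reading = 979025.93 − (-0.016) = 979025.946 mGal
Free-air correction = 0.3086 × 3102.0 = 957.28 mGal
Free-air anomaly = 979025.946 − 979777.72 + (957.28) = 205.506 mGal
Bouguer slab correction = 0.04193 × 2.32 × 3102.0 = 301.76 mGal
Simple Bouguer anomaly = 205.506 − (301.76) = -96.254 mGal
Complete Bouguer anomaly = -96.254 + 5.05 = -91.204 mGal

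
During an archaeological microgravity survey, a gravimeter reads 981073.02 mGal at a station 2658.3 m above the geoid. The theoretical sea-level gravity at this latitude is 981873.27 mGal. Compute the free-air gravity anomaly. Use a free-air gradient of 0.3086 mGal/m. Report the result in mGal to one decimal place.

Free-air correction = 0.3086 × 2658.3 = 820.35 mGal
Free-air anomaly = 981073.02 − 981873.27 + (820.35) = 20.10 mGal

20.1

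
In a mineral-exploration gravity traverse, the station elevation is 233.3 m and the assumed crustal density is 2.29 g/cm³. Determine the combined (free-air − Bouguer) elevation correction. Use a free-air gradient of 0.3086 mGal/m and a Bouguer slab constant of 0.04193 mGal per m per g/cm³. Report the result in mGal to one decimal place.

Combined gradient = 0.3086 − 0.04193 × 2.29 = 0.2125803 mGal/m
Combined elevation correction = 0.2125803 × 233.3 = 49.6 mGal

49.6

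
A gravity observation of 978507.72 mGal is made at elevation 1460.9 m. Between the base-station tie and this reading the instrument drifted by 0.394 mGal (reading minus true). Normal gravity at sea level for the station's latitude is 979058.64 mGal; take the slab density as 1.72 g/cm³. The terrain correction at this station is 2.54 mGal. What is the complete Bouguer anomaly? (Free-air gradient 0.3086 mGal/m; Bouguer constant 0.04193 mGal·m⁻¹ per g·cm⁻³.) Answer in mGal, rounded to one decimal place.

-203.3

Drift-corrected reading = 978507.72 − (0.394) = 978507.326 mGal
Free-air correction = 0.3086 × 1460.9 = 450.83 mGal
Free-air anomaly = 978507.326 − 979058.64 + (450.83) = -100.484 mGal
Bouguer slab correction = 0.04193 × 1.72 × 1460.9 = 105.36 mGal
Simple Bouguer anomaly = -100.484 − (105.36) = -205.844 mGal
Complete Bouguer anomaly = -205.844 + 2.54 = -203.304 mGal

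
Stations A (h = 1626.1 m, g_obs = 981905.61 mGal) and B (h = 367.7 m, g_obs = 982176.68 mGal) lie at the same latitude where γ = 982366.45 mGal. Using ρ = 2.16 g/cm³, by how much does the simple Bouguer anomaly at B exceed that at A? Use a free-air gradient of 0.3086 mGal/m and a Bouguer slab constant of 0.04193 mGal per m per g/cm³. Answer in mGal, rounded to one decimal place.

-3.3

Δg_SB(A) = 981905.61 − 982366.45 + 0.3086×1626.1 − 0.04193×2.16×1626.1 = -106.30 mGal
Δg_SB(B) = 982176.68 − 982366.45 + 0.3086×367.7 − 0.04193×2.16×367.7 = -109.60 mGal
Difference = -109.60 − (-106.30) = -3.30 mGal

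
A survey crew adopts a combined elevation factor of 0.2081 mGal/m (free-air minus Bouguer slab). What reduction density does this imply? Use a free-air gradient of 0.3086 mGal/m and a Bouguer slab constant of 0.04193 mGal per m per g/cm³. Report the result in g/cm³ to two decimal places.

2.40

0.2081 = 0.3086 − 0.04193 × ρ
ρ = (0.3086 − 0.2081) / 0.04193 = 2.40 g/cm³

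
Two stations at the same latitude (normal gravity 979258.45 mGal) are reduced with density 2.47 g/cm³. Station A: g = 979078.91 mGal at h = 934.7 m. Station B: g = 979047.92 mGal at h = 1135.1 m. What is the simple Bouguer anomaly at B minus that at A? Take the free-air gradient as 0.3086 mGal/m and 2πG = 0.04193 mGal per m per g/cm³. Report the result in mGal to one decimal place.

Δg_SB(A) = 979078.91 − 979258.45 + 0.3086×934.7 − 0.04193×2.47×934.7 = 12.10 mGal
Δg_SB(B) = 979047.92 − 979258.45 + 0.3086×1135.1 − 0.04193×2.47×1135.1 = 22.20 mGal
Difference = 22.20 − (12.10) = 10.10 mGal

10.1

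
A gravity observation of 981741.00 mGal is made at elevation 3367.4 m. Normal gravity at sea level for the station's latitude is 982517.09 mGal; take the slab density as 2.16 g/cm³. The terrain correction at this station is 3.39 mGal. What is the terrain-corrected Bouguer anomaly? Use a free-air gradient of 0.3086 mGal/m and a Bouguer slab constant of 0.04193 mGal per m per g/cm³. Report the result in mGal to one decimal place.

Free-air correction = 0.3086 × 3367.4 = 1039.18 mGal
Free-air anomaly = 981741.00 − 982517.09 + (1039.18) = 263.09 mGal
Bouguer slab correction = 0.04193 × 2.16 × 3367.4 = 304.98 mGal
Simple Bouguer anomaly = 263.09 − (304.98) = -41.89 mGal
Complete Bouguer anomaly = -41.89 + 3.39 = -38.50 mGal

-38.5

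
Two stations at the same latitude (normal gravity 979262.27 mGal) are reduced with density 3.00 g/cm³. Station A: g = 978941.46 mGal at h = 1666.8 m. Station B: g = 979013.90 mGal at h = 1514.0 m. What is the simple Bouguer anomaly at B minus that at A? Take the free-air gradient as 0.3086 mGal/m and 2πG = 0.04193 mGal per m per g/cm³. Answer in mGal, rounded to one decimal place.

44.5

Δg_SB(A) = 978941.46 − 979262.27 + 0.3086×1666.8 − 0.04193×3.00×1666.8 = -16.10 mGal
Δg_SB(B) = 979013.90 − 979262.27 + 0.3086×1514.0 − 0.04193×3.00×1514.0 = 28.40 mGal
Difference = 28.40 − (-16.10) = 44.50 mGal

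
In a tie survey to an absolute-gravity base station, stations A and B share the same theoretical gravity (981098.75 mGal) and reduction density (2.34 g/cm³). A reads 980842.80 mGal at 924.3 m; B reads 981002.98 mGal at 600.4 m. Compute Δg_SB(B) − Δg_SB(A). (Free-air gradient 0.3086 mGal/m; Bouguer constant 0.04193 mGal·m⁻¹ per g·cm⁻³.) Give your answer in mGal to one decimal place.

92.0

Δg_SB(A) = 980842.80 − 981098.75 + 0.3086×924.3 − 0.04193×2.34×924.3 = -61.40 mGal
Δg_SB(B) = 981002.98 − 981098.75 + 0.3086×600.4 − 0.04193×2.34×600.4 = 30.60 mGal
Difference = 30.60 − (-61.40) = 92.00 mGal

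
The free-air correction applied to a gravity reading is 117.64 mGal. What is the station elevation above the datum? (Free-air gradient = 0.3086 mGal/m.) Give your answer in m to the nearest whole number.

381

h = 117.64 / 0.3086 = 381.21 m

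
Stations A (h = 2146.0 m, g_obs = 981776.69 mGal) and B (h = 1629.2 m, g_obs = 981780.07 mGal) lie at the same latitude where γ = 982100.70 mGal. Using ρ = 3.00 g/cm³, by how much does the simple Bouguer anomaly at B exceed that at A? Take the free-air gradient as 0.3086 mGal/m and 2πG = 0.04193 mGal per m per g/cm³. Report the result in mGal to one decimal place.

Δg_SB(A) = 981776.69 − 982100.70 + 0.3086×2146.0 − 0.04193×3.00×2146.0 = 68.30 mGal
Δg_SB(B) = 981780.07 − 982100.70 + 0.3086×1629.2 − 0.04193×3.00×1629.2 = -22.80 mGal
Difference = -22.80 − (68.30) = -91.10 mGal

-91.1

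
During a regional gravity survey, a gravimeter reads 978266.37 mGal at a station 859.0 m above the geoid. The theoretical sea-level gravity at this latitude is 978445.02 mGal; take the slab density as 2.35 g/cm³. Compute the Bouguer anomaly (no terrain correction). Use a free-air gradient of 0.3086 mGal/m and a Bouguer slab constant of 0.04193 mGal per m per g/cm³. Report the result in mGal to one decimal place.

1.8

Free-air correction = 0.3086 × 859.0 = 265.09 mGal
Free-air anomaly = 978266.37 − 978445.02 + (265.09) = 86.44 mGal
Bouguer slab correction = 0.04193 × 2.35 × 859.0 = 84.64 mGal
Simple Bouguer anomaly = 86.44 − (84.64) = 1.80 mGal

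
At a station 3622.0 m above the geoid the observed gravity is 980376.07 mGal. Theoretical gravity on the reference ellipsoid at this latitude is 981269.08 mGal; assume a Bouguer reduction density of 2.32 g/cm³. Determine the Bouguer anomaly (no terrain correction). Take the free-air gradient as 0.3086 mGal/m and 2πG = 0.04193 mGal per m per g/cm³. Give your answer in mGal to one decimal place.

-127.6

Free-air correction = 0.3086 × 3622.0 = 1117.75 mGal
Free-air anomaly = 980376.07 − 981269.08 + (1117.75) = 224.74 mGal
Bouguer slab correction = 0.04193 × 2.32 × 3622.0 = 352.34 mGal
Simple Bouguer anomaly = 224.74 − (352.34) = -127.60 mGal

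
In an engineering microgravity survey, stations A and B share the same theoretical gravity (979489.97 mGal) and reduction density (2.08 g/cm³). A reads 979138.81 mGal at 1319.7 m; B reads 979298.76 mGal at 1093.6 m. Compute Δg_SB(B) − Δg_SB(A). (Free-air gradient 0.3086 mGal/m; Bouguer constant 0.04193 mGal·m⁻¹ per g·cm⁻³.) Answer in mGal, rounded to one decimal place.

109.9

Δg_SB(A) = 979138.81 − 979489.97 + 0.3086×1319.7 − 0.04193×2.08×1319.7 = -59.00 mGal
Δg_SB(B) = 979298.76 − 979489.97 + 0.3086×1093.6 − 0.04193×2.08×1093.6 = 50.90 mGal
Difference = 50.90 − (-59.00) = 109.90 mGal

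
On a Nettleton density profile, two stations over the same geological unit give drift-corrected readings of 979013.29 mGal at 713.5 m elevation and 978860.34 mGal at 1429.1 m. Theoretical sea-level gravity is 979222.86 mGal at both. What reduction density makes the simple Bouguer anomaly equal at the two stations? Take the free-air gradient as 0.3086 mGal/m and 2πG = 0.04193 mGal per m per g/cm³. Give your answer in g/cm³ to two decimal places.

2.26

Δg_obs = 978860.34 − 979013.29 = -152.95 mGal over Δh = 1429.1 − 713.5 = 715.6 m
Equal Bouguer anomalies ⇒ Δg_obs + (0.3086 − 0.04193ρ)·Δh = 0
0.3086 − 0.04193ρ = −Δg_obs/Δh = 0.21374
ρ = (0.3086 − 0.21374) / 0.04193 = 2.26 g/cm³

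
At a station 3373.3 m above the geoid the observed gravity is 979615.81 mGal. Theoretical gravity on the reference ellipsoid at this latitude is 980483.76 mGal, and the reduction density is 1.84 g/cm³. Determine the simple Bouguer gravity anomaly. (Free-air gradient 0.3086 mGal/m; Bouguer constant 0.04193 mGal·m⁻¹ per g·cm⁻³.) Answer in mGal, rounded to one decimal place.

-87.2

Free-air correction = 0.3086 × 3373.3 = 1041.00 mGal
Free-air anomaly = 979615.81 − 980483.76 + (1041.00) = 173.05 mGal
Bouguer slab correction = 0.04193 × 1.84 × 3373.3 = 260.25 mGal
Simple Bouguer anomaly = 173.05 − (260.25) = -87.20 mGal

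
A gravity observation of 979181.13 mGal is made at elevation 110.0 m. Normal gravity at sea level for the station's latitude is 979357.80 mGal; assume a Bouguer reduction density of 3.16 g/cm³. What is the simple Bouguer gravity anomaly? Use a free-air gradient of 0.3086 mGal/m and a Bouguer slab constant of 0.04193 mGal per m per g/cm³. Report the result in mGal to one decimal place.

-157.3

Free-air correction = 0.3086 × 110.0 = 33.95 mGal
Free-air anomaly = 979181.13 − 979357.80 + (33.95) = -142.72 mGal
Bouguer slab correction = 0.04193 × 3.16 × 110.0 = 14.57 mGal
Simple Bouguer anomaly = -142.72 − (14.57) = -157.29 mGal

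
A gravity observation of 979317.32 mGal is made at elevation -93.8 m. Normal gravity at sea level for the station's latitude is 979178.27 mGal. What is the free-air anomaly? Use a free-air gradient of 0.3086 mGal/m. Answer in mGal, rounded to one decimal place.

110.1

Free-air correction = 0.3086 × -93.8 = -28.95 mGal
Free-air anomaly = 979317.32 − 979178.27 + (-28.95) = 110.10 mGal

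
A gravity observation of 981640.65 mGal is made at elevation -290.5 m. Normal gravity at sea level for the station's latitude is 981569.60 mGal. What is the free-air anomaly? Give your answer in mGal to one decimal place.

-18.6

Free-air correction = 0.3086 × -290.5 = -89.65 mGal
Free-air anomaly = 981640.65 − 981569.60 + (-89.65) = -18.60 mGal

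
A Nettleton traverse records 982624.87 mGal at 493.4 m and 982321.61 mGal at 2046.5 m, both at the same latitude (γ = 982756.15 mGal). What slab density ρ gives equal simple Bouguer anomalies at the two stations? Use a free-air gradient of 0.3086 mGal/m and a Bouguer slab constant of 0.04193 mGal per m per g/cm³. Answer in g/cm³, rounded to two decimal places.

2.70

Δg_obs = 982321.61 − 982624.87 = -303.26 mGal over Δh = 2046.5 − 493.4 = 1553.1 m
Equal Bouguer anomalies ⇒ Δg_obs + (0.3086 − 0.04193ρ)·Δh = 0
0.3086 − 0.04193ρ = −Δg_obs/Δh = 0.19526
ρ = (0.3086 − 0.19526) / 0.04193 = 2.70 g/cm³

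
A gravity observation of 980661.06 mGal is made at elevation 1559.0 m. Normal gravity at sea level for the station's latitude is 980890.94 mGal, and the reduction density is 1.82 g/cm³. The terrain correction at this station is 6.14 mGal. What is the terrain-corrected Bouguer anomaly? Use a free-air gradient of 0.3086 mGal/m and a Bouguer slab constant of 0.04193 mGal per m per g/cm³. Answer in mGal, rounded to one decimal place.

138.4

Free-air correction = 0.3086 × 1559.0 = 481.11 mGal
Free-air anomaly = 980661.06 − 980890.94 + (481.11) = 251.23 mGal
Bouguer slab correction = 0.04193 × 1.82 × 1559.0 = 118.97 mGal
Simple Bouguer anomaly = 251.23 − (118.97) = 132.26 mGal
Complete Bouguer anomaly = 132.26 + 6.14 = 138.40 mGal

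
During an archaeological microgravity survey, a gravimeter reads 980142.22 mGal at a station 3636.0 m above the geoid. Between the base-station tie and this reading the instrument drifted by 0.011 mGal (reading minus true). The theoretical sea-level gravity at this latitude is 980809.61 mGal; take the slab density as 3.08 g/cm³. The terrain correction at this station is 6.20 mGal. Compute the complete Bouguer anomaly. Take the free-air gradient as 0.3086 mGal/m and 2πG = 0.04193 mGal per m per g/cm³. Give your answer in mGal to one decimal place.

-8.7

Drift-corrected reading = 980142.22 − (0.011) = 980142.209 mGal
Free-air correction = 0.3086 × 3636.0 = 1122.07 mGal
Free-air anomaly = 980142.209 − 980809.61 + (1122.07) = 454.669 mGal
Bouguer slab correction = 0.04193 × 3.08 × 3636.0 = 469.57 mGal
Simple Bouguer anomaly = 454.669 − (469.57) = -14.901 mGal
Complete Bouguer anomaly = -14.901 + 6.20 = -8.701 mGal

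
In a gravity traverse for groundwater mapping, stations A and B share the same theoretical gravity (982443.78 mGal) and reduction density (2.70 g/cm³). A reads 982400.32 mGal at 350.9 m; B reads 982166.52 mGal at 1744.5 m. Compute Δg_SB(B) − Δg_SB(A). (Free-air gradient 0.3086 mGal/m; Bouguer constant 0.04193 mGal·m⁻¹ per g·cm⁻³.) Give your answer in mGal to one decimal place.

38.5

Δg_SB(A) = 982400.32 − 982443.78 + 0.3086×350.9 − 0.04193×2.70×350.9 = 25.10 mGal
Δg_SB(B) = 982166.52 − 982443.78 + 0.3086×1744.5 − 0.04193×2.70×1744.5 = 63.60 mGal
Difference = 63.60 − (25.10) = 38.50 mGal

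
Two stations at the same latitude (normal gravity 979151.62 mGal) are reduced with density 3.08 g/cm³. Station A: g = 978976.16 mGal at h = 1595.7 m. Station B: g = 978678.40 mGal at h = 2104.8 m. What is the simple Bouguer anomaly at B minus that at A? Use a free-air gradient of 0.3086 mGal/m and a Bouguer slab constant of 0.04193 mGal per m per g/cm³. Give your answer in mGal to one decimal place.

Δg_SB(A) = 978976.16 − 979151.62 + 0.3086×1595.7 − 0.04193×3.08×1595.7 = 110.90 mGal
Δg_SB(B) = 978678.40 − 979151.62 + 0.3086×2104.8 − 0.04193×3.08×2104.8 = -95.50 mGal
Difference = -95.50 − (110.90) = -206.40 mGal

-206.4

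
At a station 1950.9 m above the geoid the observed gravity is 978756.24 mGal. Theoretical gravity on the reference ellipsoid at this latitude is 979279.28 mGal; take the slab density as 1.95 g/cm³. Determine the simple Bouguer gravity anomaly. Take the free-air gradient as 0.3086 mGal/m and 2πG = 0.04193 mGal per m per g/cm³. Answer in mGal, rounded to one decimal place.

-80.5

Free-air correction = 0.3086 × 1950.9 = 602.05 mGal
Free-air anomaly = 978756.24 − 979279.28 + (602.05) = 79.01 mGal
Bouguer slab correction = 0.04193 × 1.95 × 1950.9 = 159.51 mGal
Simple Bouguer anomaly = 79.01 − (159.51) = -80.50 mGal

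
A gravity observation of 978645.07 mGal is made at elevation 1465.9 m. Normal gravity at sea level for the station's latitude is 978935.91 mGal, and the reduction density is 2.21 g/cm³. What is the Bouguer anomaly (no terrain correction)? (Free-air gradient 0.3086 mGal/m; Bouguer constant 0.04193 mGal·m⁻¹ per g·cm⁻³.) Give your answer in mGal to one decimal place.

Free-air correction = 0.3086 × 1465.9 = 452.38 mGal
Free-air anomaly = 978645.07 − 978935.91 + (452.38) = 161.54 mGal
Bouguer slab correction = 0.04193 × 2.21 × 1465.9 = 135.84 mGal
Simple Bouguer anomaly = 161.54 − (135.84) = 25.70 mGal

25.7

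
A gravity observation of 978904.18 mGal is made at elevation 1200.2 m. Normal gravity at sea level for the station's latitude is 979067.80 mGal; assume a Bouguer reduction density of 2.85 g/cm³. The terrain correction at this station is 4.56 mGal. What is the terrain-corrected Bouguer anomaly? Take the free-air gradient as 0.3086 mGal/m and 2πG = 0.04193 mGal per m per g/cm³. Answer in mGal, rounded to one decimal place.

67.9

Free-air correction = 0.3086 × 1200.2 = 370.38 mGal
Free-air anomaly = 978904.18 − 979067.80 + (370.38) = 206.76 mGal
Bouguer slab correction = 0.04193 × 2.85 × 1200.2 = 143.42 mGal
Simple Bouguer anomaly = 206.76 − (143.42) = 63.34 mGal
Complete Bouguer anomaly = 63.34 + 4.56 = 67.90 mGal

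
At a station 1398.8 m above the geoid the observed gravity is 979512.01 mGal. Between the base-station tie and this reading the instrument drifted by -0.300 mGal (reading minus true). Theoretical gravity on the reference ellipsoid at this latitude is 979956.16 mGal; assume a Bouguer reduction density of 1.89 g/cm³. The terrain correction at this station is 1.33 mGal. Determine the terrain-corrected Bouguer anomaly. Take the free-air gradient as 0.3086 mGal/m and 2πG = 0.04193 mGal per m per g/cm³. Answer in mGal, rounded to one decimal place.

-121.7

Drift-corrected reading = 979512.01 − (-0.300) = 979512.310 mGal
Free-air correction = 0.3086 × 1398.8 = 431.67 mGal
Free-air anomaly = 979512.310 − 979956.16 + (431.67) = -12.180 mGal
Bouguer slab correction = 0.04193 × 1.89 × 1398.8 = 110.85 mGal
Simple Bouguer anomaly = -12.180 − (110.85) = -123.030 mGal
Complete Bouguer anomaly = -123.030 + 1.33 = -121.700 mGal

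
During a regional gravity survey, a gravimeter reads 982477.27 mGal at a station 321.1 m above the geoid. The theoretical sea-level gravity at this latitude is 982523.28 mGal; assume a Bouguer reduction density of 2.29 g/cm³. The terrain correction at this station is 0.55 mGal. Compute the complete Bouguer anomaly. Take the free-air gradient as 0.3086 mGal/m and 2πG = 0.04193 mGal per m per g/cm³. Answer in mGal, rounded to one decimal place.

22.8

Free-air correction = 0.3086 × 321.1 = 99.09 mGal
Free-air anomaly = 982477.27 − 982523.28 + (99.09) = 53.08 mGal
Bouguer slab correction = 0.04193 × 2.29 × 321.1 = 30.83 mGal
Simple Bouguer anomaly = 53.08 − (30.83) = 22.25 mGal
Complete Bouguer anomaly = 22.25 + 0.55 = 22.80 mGal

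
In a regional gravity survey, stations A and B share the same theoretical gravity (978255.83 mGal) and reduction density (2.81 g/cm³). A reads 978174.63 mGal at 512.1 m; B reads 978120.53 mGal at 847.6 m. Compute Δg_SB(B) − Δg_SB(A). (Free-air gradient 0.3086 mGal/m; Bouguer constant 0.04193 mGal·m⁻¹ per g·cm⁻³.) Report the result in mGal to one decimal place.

Δg_SB(A) = 978174.63 − 978255.83 + 0.3086×512.1 − 0.04193×2.81×512.1 = 16.50 mGal
Δg_SB(B) = 978120.53 − 978255.83 + 0.3086×847.6 − 0.04193×2.81×847.6 = 26.40 mGal
Difference = 26.40 − (16.50) = 9.90 mGal

9.9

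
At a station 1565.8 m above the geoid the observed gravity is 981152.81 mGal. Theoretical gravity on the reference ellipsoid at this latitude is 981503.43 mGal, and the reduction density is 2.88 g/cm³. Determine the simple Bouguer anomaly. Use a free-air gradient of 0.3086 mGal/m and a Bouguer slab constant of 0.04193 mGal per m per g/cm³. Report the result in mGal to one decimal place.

-56.5

Free-air correction = 0.3086 × 1565.8 = 483.21 mGal
Free-air anomaly = 981152.81 − 981503.43 + (483.21) = 132.59 mGal
Bouguer slab correction = 0.04193 × 2.88 × 1565.8 = 189.08 mGal
Simple Bouguer anomaly = 132.59 − (189.08) = -56.49 mGal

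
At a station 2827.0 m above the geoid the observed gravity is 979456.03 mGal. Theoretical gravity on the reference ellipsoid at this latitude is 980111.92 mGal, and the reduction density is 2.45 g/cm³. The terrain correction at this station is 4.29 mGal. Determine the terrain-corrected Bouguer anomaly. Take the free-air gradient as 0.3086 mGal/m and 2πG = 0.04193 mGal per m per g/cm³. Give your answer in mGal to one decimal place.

Free-air correction = 0.3086 × 2827.0 = 872.41 mGal
Free-air anomaly = 979456.03 − 980111.92 + (872.41) = 216.52 mGal
Bouguer slab correction = 0.04193 × 2.45 × 2827.0 = 290.41 mGal
Simple Bouguer anomaly = 216.52 − (290.41) = -73.89 mGal
Complete Bouguer anomaly = -73.89 + 4.29 = -69.60 mGal

-69.6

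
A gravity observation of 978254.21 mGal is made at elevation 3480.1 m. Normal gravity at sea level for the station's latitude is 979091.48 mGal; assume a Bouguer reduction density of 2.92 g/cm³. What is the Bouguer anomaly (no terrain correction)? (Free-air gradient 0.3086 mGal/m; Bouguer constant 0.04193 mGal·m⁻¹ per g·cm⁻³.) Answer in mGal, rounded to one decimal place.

-189.4

Free-air correction = 0.3086 × 3480.1 = 1073.96 mGal
Free-air anomaly = 978254.21 − 979091.48 + (1073.96) = 236.69 mGal
Bouguer slab correction = 0.04193 × 2.92 × 3480.1 = 426.09 mGal
Simple Bouguer anomaly = 236.69 − (426.09) = -189.40 mGal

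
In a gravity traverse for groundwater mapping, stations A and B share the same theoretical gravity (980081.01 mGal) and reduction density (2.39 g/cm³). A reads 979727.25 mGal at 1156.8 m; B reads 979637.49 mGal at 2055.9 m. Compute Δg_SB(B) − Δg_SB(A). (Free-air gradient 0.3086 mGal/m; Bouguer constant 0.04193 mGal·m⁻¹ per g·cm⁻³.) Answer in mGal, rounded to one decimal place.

97.6

Δg_SB(A) = 979727.25 − 980081.01 + 0.3086×1156.8 − 0.04193×2.39×1156.8 = -112.70 mGal
Δg_SB(B) = 979637.49 − 980081.01 + 0.3086×2055.9 − 0.04193×2.39×2055.9 = -15.10 mGal
Difference = -15.10 − (-112.70) = 97.60 mGal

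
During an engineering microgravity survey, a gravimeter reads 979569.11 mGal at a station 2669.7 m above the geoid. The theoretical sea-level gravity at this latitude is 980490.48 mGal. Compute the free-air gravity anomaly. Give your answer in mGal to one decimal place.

-97.5

Free-air correction = 0.3086 × 2669.7 = 823.87 mGal
Free-air anomaly = 979569.11 − 980490.48 + (823.87) = -97.50 mGal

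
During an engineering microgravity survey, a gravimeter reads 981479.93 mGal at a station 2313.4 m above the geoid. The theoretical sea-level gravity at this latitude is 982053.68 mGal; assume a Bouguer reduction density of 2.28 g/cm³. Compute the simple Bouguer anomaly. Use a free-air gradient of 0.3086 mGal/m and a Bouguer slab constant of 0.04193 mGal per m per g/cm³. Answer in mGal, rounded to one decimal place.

Free-air correction = 0.3086 × 2313.4 = 713.92 mGal
Free-air anomaly = 981479.93 − 982053.68 + (713.92) = 140.17 mGal
Bouguer slab correction = 0.04193 × 2.28 × 2313.4 = 221.16 mGal
Simple Bouguer anomaly = 140.17 − (221.16) = -80.99 mGal

-81.0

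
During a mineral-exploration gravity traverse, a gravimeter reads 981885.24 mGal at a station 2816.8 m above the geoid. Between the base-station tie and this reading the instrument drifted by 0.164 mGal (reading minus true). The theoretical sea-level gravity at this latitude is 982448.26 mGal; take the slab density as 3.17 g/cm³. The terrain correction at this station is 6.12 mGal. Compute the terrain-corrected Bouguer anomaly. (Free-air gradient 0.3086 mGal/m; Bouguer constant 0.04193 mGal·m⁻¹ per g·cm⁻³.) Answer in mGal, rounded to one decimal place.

Drift-corrected reading = 981885.24 − (0.164) = 981885.076 mGal
Free-air correction = 0.3086 × 2816.8 = 869.26 mGal
Free-air anomaly = 981885.076 − 982448.26 + (869.26) = 306.076 mGal
Bouguer slab correction = 0.04193 × 3.17 × 2816.8 = 374.40 mGal
Simple Bouguer anomaly = 306.076 − (374.40) = -68.324 mGal
Complete Bouguer anomaly = -68.324 + 6.12 = -62.204 mGal

-62.2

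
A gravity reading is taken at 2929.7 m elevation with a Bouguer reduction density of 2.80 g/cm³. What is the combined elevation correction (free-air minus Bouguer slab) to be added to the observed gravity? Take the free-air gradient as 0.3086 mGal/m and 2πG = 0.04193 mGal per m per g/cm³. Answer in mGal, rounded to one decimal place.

Combined gradient = 0.3086 − 0.04193 × 2.80 = 0.1911960 mGal/m
Combined elevation correction = 0.1911960 × 2929.7 = 560.1 mGal

560.1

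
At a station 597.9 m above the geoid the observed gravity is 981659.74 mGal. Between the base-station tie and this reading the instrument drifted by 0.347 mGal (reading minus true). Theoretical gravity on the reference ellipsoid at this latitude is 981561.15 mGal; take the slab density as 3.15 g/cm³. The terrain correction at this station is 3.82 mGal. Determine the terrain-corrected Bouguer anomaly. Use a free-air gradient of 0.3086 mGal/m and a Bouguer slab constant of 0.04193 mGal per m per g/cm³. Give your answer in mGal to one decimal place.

207.6

Drift-corrected reading = 981659.74 − (0.347) = 981659.393 mGal
Free-air correction = 0.3086 × 597.9 = 184.51 mGal
Free-air anomaly = 981659.393 − 981561.15 + (184.51) = 282.753 mGal
Bouguer slab correction = 0.04193 × 3.15 × 597.9 = 78.97 mGal
Simple Bouguer anomaly = 282.753 − (78.97) = 203.783 mGal
Complete Bouguer anomaly = 203.783 + 3.82 = 207.603 mGal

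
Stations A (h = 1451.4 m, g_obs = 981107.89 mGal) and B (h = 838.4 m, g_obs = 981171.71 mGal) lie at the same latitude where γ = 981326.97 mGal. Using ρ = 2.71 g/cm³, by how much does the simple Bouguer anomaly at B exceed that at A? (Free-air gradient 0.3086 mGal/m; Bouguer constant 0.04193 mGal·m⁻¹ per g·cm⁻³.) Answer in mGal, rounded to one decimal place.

-55.7

Δg_SB(A) = 981107.89 − 981326.97 + 0.3086×1451.4 − 0.04193×2.71×1451.4 = 63.90 mGal
Δg_SB(B) = 981171.71 − 981326.97 + 0.3086×838.4 − 0.04193×2.71×838.4 = 8.20 mGal
Difference = 8.20 − (63.90) = -55.70 mGal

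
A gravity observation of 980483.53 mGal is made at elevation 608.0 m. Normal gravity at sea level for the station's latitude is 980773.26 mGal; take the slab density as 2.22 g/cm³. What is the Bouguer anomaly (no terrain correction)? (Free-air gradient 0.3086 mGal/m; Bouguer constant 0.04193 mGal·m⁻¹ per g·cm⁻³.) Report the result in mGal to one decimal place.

Free-air correction = 0.3086 × 608.0 = 187.63 mGal
Free-air anomaly = 980483.53 − 980773.26 + (187.63) = -102.10 mGal
Bouguer slab correction = 0.04193 × 2.22 × 608.0 = 56.60 mGal
Simple Bouguer anomaly = -102.10 − (56.60) = -158.70 mGal

-158.7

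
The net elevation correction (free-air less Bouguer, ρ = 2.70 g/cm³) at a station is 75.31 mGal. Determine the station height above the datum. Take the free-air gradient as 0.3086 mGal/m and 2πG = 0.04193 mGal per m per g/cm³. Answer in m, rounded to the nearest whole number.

385

Combined gradient = 0.3086 − 0.04193 × 2.70 = 0.1953890 mGal/m
h = 75.31 / 0.1953890 = 385.44 m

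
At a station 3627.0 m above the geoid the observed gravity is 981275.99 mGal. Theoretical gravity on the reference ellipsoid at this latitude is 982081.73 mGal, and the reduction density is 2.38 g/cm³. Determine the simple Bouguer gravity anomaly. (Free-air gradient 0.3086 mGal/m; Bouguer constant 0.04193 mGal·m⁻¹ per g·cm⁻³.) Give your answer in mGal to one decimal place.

-48.4

Free-air correction = 0.3086 × 3627.0 = 1119.29 mGal
Free-air anomaly = 981275.99 − 982081.73 + (1119.29) = 313.55 mGal
Bouguer slab correction = 0.04193 × 2.38 × 3627.0 = 361.95 mGal
Simple Bouguer anomaly = 313.55 − (361.95) = -48.40 mGal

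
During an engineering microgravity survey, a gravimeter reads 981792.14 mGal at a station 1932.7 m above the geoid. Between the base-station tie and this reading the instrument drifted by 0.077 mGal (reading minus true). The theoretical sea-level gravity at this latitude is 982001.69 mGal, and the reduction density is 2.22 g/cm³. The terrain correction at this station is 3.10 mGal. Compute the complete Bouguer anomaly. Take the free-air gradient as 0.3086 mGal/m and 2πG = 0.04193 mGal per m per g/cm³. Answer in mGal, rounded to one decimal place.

210.0

Drift-corrected reading = 981792.14 − (0.077) = 981792.063 mGal
Free-air correction = 0.3086 × 1932.7 = 596.43 mGal
Free-air anomaly = 981792.063 − 982001.69 + (596.43) = 386.803 mGal
Bouguer slab correction = 0.04193 × 2.22 × 1932.7 = 179.90 mGal
Simple Bouguer anomaly = 386.803 − (179.90) = 206.903 mGal
Complete Bouguer anomaly = 206.903 + 3.10 = 210.003 mGal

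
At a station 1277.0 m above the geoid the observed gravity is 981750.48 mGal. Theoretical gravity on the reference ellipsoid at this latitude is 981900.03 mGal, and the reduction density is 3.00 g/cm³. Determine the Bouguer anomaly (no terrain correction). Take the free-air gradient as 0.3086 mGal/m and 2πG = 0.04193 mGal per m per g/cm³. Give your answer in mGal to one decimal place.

Free-air correction = 0.3086 × 1277.0 = 394.08 mGal
Free-air anomaly = 981750.48 − 981900.03 + (394.08) = 244.53 mGal
Bouguer slab correction = 0.04193 × 3.00 × 1277.0 = 160.63 mGal
Simple Bouguer anomaly = 244.53 − (160.63) = 83.90 mGal

83.9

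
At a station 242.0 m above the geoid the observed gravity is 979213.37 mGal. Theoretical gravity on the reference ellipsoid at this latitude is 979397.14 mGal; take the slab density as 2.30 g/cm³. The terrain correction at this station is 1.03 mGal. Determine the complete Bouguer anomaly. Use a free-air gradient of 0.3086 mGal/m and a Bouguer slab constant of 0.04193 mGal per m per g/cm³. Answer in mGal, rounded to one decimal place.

-131.4

Free-air correction = 0.3086 × 242.0 = 74.68 mGal
Free-air anomaly = 979213.37 − 979397.14 + (74.68) = -109.09 mGal
Bouguer slab correction = 0.04193 × 2.30 × 242.0 = 23.34 mGal
Simple Bouguer anomaly = -109.09 − (23.34) = -132.43 mGal
Complete Bouguer anomaly = -132.43 + 1.03 = -131.40 mGal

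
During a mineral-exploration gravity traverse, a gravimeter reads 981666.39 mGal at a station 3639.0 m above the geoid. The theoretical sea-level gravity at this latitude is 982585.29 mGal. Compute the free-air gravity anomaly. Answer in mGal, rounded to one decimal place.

Free-air correction = 0.3086 × 3639.0 = 1123.00 mGal
Free-air anomaly = 981666.39 − 982585.29 + (1123.00) = 204.10 mGal

204.1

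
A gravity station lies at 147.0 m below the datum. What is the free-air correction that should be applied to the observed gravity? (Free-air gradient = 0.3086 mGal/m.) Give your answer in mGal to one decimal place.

Free-air correction = 0.3086 × -147.0 = -45.4 mGal

-45.4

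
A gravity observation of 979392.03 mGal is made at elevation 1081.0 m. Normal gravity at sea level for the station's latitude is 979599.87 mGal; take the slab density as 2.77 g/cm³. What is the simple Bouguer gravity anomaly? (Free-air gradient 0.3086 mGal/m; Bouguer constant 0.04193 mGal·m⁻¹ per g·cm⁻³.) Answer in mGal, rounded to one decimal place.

0.2

Free-air correction = 0.3086 × 1081.0 = 333.60 mGal
Free-air anomaly = 979392.03 − 979599.87 + (333.60) = 125.76 mGal
Bouguer slab correction = 0.04193 × 2.77 × 1081.0 = 125.55 mGal
Simple Bouguer anomaly = 125.76 − (125.55) = 0.21 mGal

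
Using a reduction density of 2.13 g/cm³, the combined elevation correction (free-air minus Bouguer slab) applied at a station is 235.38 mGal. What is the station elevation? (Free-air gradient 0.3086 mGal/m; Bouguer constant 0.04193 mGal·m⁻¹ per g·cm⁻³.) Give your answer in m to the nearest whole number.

1073

Combined gradient = 0.3086 − 0.04193 × 2.13 = 0.2192891 mGal/m
h = 235.38 / 0.2192891 = 1073.38 m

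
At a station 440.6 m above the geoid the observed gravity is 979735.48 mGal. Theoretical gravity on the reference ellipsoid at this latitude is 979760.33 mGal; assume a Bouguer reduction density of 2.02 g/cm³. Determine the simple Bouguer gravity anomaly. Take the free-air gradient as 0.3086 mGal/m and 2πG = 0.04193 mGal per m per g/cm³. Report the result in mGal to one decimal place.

Free-air correction = 0.3086 × 440.6 = 135.97 mGal
Free-air anomaly = 979735.48 − 979760.33 + (135.97) = 111.12 mGal
Bouguer slab correction = 0.04193 × 2.02 × 440.6 = 37.32 mGal
Simple Bouguer anomaly = 111.12 − (37.32) = 73.80 mGal

73.8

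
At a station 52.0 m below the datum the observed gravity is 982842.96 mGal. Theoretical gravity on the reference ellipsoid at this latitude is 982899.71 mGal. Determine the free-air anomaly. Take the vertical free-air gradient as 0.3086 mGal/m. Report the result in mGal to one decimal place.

Free-air correction = 0.3086 × -52.0 = -16.05 mGal
Free-air anomaly = 982842.96 − 982899.71 + (-16.05) = -72.80 mGal

-72.8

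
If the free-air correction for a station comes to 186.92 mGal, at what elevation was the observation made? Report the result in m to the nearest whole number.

606

h = 186.92 / 0.3086 = 605.70 m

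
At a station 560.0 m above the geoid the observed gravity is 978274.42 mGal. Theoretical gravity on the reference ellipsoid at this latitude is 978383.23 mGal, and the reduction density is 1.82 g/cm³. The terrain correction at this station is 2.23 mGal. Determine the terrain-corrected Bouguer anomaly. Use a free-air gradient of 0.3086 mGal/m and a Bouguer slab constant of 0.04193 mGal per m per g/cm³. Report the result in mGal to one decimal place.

23.5

Free-air correction = 0.3086 × 560.0 = 172.82 mGal
Free-air anomaly = 978274.42 − 978383.23 + (172.82) = 64.01 mGal
Bouguer slab correction = 0.04193 × 1.82 × 560.0 = 42.74 mGal
Simple Bouguer anomaly = 64.01 − (42.74) = 21.27 mGal
Complete Bouguer anomaly = 21.27 + 2.23 = 23.50 mGal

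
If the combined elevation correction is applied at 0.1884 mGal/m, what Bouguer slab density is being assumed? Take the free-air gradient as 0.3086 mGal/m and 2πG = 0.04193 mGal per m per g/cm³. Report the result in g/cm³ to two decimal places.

0.1884 = 0.3086 − 0.04193 × ρ
ρ = (0.3086 − 0.1884) / 0.04193 = 2.87 g/cm³

2.87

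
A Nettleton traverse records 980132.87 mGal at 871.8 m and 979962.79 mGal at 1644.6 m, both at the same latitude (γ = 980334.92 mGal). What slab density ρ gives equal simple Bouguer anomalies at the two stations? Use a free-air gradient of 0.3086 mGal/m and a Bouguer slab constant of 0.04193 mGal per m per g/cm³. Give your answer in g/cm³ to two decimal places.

Δg_obs = 979962.79 − 980132.87 = -170.08 mGal over Δh = 1644.6 − 871.8 = 772.8 m
Equal Bouguer anomalies ⇒ Δg_obs + (0.3086 − 0.04193ρ)·Δh = 0
0.3086 − 0.04193ρ = −Δg_obs/Δh = 0.22008
ρ = (0.3086 − 0.22008) / 0.04193 = 2.11 g/cm³

2.11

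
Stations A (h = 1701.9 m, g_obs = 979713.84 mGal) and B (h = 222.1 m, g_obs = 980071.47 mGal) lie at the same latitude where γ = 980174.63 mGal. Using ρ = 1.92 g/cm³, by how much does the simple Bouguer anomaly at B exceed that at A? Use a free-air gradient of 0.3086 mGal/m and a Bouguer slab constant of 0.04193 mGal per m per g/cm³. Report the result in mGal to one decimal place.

Δg_SB(A) = 979713.84 − 980174.63 + 0.3086×1701.9 − 0.04193×1.92×1701.9 = -72.60 mGal
Δg_SB(B) = 980071.47 − 980174.63 + 0.3086×222.1 − 0.04193×1.92×222.1 = -52.50 mGal
Difference = -52.50 − (-72.60) = 20.10 mGal

20.1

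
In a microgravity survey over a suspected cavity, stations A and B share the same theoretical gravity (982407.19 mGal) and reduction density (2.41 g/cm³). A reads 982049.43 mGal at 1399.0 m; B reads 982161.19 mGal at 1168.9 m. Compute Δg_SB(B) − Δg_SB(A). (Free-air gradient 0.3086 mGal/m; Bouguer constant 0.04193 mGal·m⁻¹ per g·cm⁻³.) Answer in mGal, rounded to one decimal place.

Δg_SB(A) = 982049.43 − 982407.19 + 0.3086×1399.0 − 0.04193×2.41×1399.0 = -67.40 mGal
Δg_SB(B) = 982161.19 − 982407.19 + 0.3086×1168.9 − 0.04193×2.41×1168.9 = -3.40 mGal
Difference = -3.40 − (-67.40) = 64.00 mGal

64.0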